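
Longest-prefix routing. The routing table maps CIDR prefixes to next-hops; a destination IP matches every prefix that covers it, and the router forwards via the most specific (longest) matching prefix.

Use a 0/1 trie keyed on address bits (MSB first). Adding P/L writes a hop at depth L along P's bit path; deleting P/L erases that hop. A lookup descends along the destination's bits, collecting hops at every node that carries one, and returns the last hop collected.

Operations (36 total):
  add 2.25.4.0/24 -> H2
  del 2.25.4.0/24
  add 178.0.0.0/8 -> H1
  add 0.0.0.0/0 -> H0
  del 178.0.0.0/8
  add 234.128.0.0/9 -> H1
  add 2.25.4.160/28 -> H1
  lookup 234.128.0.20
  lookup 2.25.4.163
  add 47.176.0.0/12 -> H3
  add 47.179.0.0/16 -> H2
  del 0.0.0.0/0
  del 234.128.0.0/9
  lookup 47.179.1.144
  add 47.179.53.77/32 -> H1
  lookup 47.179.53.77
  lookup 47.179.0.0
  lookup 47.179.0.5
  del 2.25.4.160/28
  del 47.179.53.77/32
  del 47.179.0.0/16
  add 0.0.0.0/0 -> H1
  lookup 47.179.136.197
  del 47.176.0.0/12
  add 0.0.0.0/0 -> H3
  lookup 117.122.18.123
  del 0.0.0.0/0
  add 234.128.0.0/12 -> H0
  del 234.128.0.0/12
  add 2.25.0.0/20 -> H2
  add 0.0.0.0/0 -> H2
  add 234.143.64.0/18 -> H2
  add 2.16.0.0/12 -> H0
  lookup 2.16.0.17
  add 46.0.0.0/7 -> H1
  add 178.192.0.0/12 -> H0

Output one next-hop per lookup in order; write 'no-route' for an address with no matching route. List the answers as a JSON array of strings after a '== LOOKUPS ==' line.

Apply in order:
  add 2.25.4.0/24 -> H2 at depth 24
  - 2.25.4.0/24 clear@24
  add 178.0.0.0/8 -> H1 at depth 8
  add 0.0.0.0/0 -> H0 at depth 0
  - 178.0.0.0/8 clear@8
  add 234.128.0.0/9 -> H1 at depth 9
  add 2.25.4.160/28 -> H1 at depth 28
  Q 234.128.0.20: descend 111010101 ; hops seen [H0,H1] ; pick H1
  Q 2.25.4.163: descend 0000001000011001000001001010 ; hops seen [H0,H1] ; pick H1
  add 47.176.0.0/12 -> H3 at depth 12
  add 47.179.0.0/16 -> H2 at depth 16
  - 0.0.0.0/0 clear@0
  - 234.128.0.0/9 clear@9
  Q 47.179.1.144: descend 0010111110110011 ; hops seen [H3,H2] ; pick H2
  add 47.179.53.77/32 -> H1 at depth 32
  Q 47.179.53.77: descend 00101111101100110011010101001101 ; hops seen [H3,H2,H1] ; pick H1
  Q 47.179.0.0: descend 001011111011001100 ; hops seen [H3,H2] ; pick H2
  Q 47.179.0.5: descend 001011111011001100 ; hops seen [H3,H2] ; pick H2
  - 2.25.4.160/28 clear@28
  - 47.179.53.77/32 clear@32
  - 47.179.0.0/16 clear@16
  add 0.0.0.0/0 -> H1 at depth 0
  Q 47.179.136.197: descend 0010111110110011 ; hops seen [H1,H3] ; pick H3
  - 47.176.0.0/12 clear@12
  add 0.0.0.0/0 -> H3 at depth 0
  Q 117.122.18.123: descend 0 ; hops seen [H3] ; pick H3
  - 0.0.0.0/0 clear@0
  add 234.128.0.0/12 -> H0 at depth 12
  - 234.128.0.0/12 clear@12
  add 2.25.0.0/20 -> H2 at depth 20
  add 0.0.0.0/0 -> H2 at depth 0
  add 234.143.64.0/18 -> H2 at depth 18
  add 2.16.0.0/12 -> H0 at depth 12
  Q 2.16.0.17: descend 000000100001 ; hops seen [H2,H0] ; pick H0
  add 46.0.0.0/7 -> H1 at depth 7
  add 178.192.0.0/12 -> H0 at depth 12

== LOOKUPS ==
["H1","H1","H2","H1","H2","H2","H3","H3","H0"]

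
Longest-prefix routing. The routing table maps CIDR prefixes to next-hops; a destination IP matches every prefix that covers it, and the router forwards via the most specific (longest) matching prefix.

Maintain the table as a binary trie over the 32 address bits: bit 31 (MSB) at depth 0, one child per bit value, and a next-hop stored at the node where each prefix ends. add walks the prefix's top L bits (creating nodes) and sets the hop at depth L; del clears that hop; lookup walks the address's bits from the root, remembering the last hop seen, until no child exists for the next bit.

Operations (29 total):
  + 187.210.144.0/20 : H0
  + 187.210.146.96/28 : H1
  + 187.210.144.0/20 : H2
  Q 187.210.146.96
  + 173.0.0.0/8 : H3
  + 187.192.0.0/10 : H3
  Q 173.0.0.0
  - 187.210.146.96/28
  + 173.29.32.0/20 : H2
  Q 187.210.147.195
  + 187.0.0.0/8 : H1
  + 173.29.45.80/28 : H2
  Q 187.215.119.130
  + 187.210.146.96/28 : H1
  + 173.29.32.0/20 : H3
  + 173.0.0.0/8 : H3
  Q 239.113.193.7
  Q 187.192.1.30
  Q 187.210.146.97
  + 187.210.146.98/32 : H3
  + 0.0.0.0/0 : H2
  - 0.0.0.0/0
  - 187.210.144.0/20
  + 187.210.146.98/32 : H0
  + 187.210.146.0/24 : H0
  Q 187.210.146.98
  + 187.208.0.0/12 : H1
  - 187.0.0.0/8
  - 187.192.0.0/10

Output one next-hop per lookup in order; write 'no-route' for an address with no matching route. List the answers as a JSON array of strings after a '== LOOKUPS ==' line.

Process each operation:
  + 187.210.144.0/20 (H0) depth=20
  + 187.210.146.96/28 (H1) depth=28
  + 187.210.144.0/20 (H2) depth=20
  ? 187.210.146.96  path d0:-→d1:-→d2:-→d3:-→d4:-→d5:-→d6:-→d7:-→d8:-→d9:-→d10:-→d11:-→d12:-→d13:-→d14:-→d15:-→d16:-→d17:-→d18:-→d19:-→d20:H2→d21:-→d22:-→d23:-→d24:-→d25:-→d26:-→d27:-→d28:H1  best=H1
  + 173.0.0.0/8 (H3) depth=8
  + 187.192.0.0/10 (H3) depth=10
  ? 173.0.0.0  path d0:-→d1:-→d2:-→d3:-→d4:-→d5:-→d6:-→d7:-→d8:H3  best=H3
  del 187.210.146.96/28 (clear depth 28)
  + 173.29.32.0/20 (H2) depth=20
  ? 187.210.147.195  path d0:-→d1:-→d2:-→d3:-→d4:-→d5:-→d6:-→d7:-→d8:-→d9:-→d10:H3→d11:-→d12:-→d13:-→d14:-→d15:-→d16:-→d17:-→d18:-→d19:-→d20:H2→d21:-→d22:-→d23:-  best=H2
  + 187.0.0.0/8 (H1) depth=8
  + 173.29.45.80/28 (H2) depth=28
  ? 187.215.119.130  path d0:-→d1:-→d2:-→d3:-→d4:-→d5:-→d6:-→d7:-→d8:H1→d9:-→d10:H3→d11:-→d12:-→d13:-  best=H3
  + 187.210.146.96/28 (H1) depth=28
  + 173.29.32.0/20 (H3) depth=20
  + 173.0.0.0/8 (H3) depth=8
  ? 239.113.193.7  path d0:-→d1:-  best=no-route
  ? 187.192.1.30  path d0:-→d1:-→d2:-→d3:-→d4:-→d5:-→d6:-→d7:-→d8:H1→d9:-→d10:H3→d11:-  best=H3
  ? 187.210.146.97  path d0:-→d1:-→d2:-→d3:-→d4:-→d5:-→d6:-→d7:-→d8:H1→d9:-→d10:H3→d11:-→d12:-→d13:-→d14:-→d15:-→d16:-→d17:-→d18:-→d19:-→d20:H2→d21:-→d22:-→d23:-→d24:-→d25:-→d26:-→d27:-→d28:H1  best=H1
  + 187.210.146.98/32 (H3) depth=32
  + 0.0.0.0/0 (H2) depth=0
  del 0.0.0.0/0 (clear depth 0)
  del 187.210.144.0/20 (clear depth 20)
  + 187.210.146.98/32 (H0) depth=32
  + 187.210.146.0/24 (H0) depth=24
  ? 187.210.146.98  path d0:-→d1:-→d2:-→d3:-→d4:-→d5:-→d6:-→d7:-→d8:H1→d9:-→d10:H3→d11:-→d12:-→d13:-→d14:-→d15:-→d16:-→d17:-→d18:-→d19:-→d20:-→d21:-→d22:-→d23:-→d24:H0→d25:-→d26:-→d27:-→d28:H1→d29:-→d30:-→d31:-→d32:H0  best=H0
  + 187.208.0.0/12 (H1) depth=12
  del 187.0.0.0/8 (clear depth 8)
  del 187.192.0.0/10 (clear depth 10)

== LOOKUPS ==
["H1","H3","H2","H3","no-route","H3","H1","H0"]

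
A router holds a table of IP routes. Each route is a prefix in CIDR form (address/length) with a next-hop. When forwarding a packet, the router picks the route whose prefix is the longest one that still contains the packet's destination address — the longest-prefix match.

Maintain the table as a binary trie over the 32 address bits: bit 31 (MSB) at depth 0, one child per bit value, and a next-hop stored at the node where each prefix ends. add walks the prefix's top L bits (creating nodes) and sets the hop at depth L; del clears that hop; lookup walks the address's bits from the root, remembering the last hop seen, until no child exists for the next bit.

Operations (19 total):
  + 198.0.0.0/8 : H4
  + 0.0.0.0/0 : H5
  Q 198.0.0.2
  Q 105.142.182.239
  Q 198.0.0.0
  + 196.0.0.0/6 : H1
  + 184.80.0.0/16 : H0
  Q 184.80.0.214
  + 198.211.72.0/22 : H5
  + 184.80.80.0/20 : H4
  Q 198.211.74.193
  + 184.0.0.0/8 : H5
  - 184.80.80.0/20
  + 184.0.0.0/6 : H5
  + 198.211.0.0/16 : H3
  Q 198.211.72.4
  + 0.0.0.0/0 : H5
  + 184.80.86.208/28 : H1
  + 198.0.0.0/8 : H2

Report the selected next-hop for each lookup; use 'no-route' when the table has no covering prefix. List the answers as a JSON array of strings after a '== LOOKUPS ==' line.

Process each operation:
  + 198.0.0.0/8 (H4) depth=8
  + 0.0.0.0/0 (H5) depth=0
  ? 198.0.0.2  path d0:H5→d1:-→d2:-→d3:-→d4:-→d5:-→d6:-→d7:-→d8:H4  best=H4
  ? 105.142.182.239  path d0:H5  best=H5
  ? 198.0.0.0  path d0:H5→d1:-→d2:-→d3:-→d4:-→d5:-→d6:-→d7:-→d8:H4  best=H4
  + 196.0.0.0/6 (H1) depth=6
  + 184.80.0.0/16 (H0) depth=16
  ? 184.80.0.214  path d0:H5→d1:-→d2:-→d3:-→d4:-→d5:-→d6:-→d7:-→d8:-→d9:-→d10:-→d11:-→d12:-→d13:-→d14:-→d15:-→d16:H0  best=H0
  + 198.211.72.0/22 (H5) depth=22
  + 184.80.80.0/20 (H4) depth=20
  ? 198.211.74.193  path d0:H5→d1:-→d2:-→d3:-→d4:-→d5:-→d6:H1→d7:-→d8:H4→d9:-→d10:-→d11:-→d12:-→d13:-→d14:-→d15:-→d16:-→d17:-→d18:-→d19:-→d20:-→d21:-→d22:H5  best=H5
  + 184.0.0.0/8 (H5) depth=8
  - 184.80.80.0/20 clear@20
  + 184.0.0.0/6 (H5) depth=6
  + 198.211.0.0/16 (H3) depth=16
  ? 198.211.72.4  path d0:H5→d1:-→d2:-→d3:-→d4:-→d5:-→d6:H1→d7:-→d8:H4→d9:-→d10:-→d11:-→d12:-→d13:-→d14:-→d15:-→d16:H3→d17:-→d18:-→d19:-→d20:-→d21:-→d22:H5  best=H5
  + 0.0.0.0/0 (H5) depth=0
  + 184.80.86.208/28 (H1) depth=28
  + 198.0.0.0/8 (H2) depth=8

== LOOKUPS ==
["H4","H5","H4","H0","H5","H5"]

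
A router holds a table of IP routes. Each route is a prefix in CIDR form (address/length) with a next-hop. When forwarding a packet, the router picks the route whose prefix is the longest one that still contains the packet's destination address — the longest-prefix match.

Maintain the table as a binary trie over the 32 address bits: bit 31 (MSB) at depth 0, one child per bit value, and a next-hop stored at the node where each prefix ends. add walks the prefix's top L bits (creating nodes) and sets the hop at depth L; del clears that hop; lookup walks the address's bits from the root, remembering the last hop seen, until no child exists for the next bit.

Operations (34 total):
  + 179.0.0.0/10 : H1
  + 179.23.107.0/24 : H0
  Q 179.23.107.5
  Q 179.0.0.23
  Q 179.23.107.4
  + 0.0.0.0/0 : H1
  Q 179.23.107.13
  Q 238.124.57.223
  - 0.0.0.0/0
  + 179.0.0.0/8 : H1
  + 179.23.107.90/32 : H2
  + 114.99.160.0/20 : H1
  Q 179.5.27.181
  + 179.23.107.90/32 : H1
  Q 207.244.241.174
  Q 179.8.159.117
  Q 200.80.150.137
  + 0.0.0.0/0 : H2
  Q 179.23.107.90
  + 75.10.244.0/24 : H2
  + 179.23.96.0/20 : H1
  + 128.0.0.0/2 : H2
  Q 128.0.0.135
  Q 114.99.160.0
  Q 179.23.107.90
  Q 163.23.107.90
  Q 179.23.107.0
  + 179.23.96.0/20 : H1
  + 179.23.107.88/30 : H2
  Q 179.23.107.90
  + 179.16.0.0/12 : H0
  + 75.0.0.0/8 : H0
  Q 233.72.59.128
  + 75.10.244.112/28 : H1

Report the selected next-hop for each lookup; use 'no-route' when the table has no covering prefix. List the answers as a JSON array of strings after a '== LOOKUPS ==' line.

Trace:
  + 179.0.0.0/10 (H1) depth=10
  + 179.23.107.0/24 (H0) depth=24
  ? 179.23.107.5  path d0:-→d1:-→d2:-→d3:-→d4:-→d5:-→d6:-→d7:-→d8:-→d9:-→d10:H1→d11:-→d12:-→d13:-→d14:-→d15:-→d16:-→d17:-→d18:-→d19:-→d20:-→d21:-→d22:-→d23:-→d24:H0  best=H0
  ? 179.0.0.23  path d0:-→d1:-→d2:-→d3:-→d4:-→d5:-→d6:-→d7:-→d8:-→d9:-→d10:H1→d11:-  best=H1
  ? 179.23.107.4  path d0:-→d1:-→d2:-→d3:-→d4:-→d5:-→d6:-→d7:-→d8:-→d9:-→d10:H1→d11:-→d12:-→d13:-→d14:-→d15:-→d16:-→d17:-→d18:-→d19:-→d20:-→d21:-→d22:-→d23:-→d24:H0  best=H0
  + 0.0.0.0/0 (H1) depth=0
  ? 179.23.107.13  path d0:H1→d1:-→d2:-→d3:-→d4:-→d5:-→d6:-→d7:-→d8:-→d9:-→d10:H1→d11:-→d12:-→d13:-→d14:-→d15:-→d16:-→d17:-→d18:-→d19:-→d20:-→d21:-→d22:-→d23:-→d24:H0  best=H0
  ? 238.124.57.223  path d0:H1→d1:-  best=H1
  del 0.0.0.0/0 (clear depth 0)
  + 179.0.0.0/8 (H1) depth=8
  + 179.23.107.90/32 (H2) depth=32
  + 114.99.160.0/20 (H1) depth=20
  ? 179.5.27.181  path d0:-→d1:-→d2:-→d3:-→d4:-→d5:-→d6:-→d7:-→d8:H1→d9:-→d10:H1→d11:-  best=H1
  + 179.23.107.90/32 (H1) depth=32
  ? 207.244.241.174  path d0:-→d1:-  best=no-route
  ? 179.8.159.117  path d0:-→d1:-→d2:-→d3:-→d4:-→d5:-→d6:-→d7:-→d8:H1→d9:-→d10:H1→d11:-  best=H1
  ? 200.80.150.137  path d0:-→d1:-  best=no-route
  + 0.0.0.0/0 (H2) depth=0
  ? 179.23.107.90  path d0:H2→d1:-→d2:-→d3:-→d4:-→d5:-→d6:-→d7:-→d8:H1→d9:-→d10:H1→d11:-→d12:-→d13:-→d14:-→d15:-→d16:-→d17:-→d18:-→d19:-→d20:-→d21:-→d22:-→d23:-→d24:H0→d25:-→d26:-→d27:-→d28:-→d29:-→d30:-→d31:-→d32:H1  best=H1
  + 75.10.244.0/24 (H2) depth=24
  + 179.23.96.0/20 (H1) depth=20
  + 128.0.0.0/2 (H2) depth=2
  ? 128.0.0.135  path d0:H2→d1:-→d2:H2  best=H2
  ? 114.99.160.0  path d0:H2→d1:-→d2:-→d3:-→d4:-→d5:-→d6:-→d7:-→d8:-→d9:-→d10:-→d11:-→d12:-→d13:-→d14:-→d15:-→d16:-→d17:-→d18:-→d19:-→d20:H1  best=H1
  ? 179.23.107.90  path d0:H2→d1:-→d2:H2→d3:-→d4:-→d5:-→d6:-→d7:-→d8:H1→d9:-→d10:H1→d11:-→d12:-→d13:-→d14:-→d15:-→d16:-→d17:-→d18:-→d19:-→d20:H1→d21:-→d22:-→d23:-→d24:H0→d25:-→d26:-→d27:-→d28:-→d29:-→d30:-→d31:-→d32:H1  best=H1
  ? 163.23.107.90  path d0:H2→d1:-→d2:H2→d3:-  best=H2
  ? 179.23.107.0  path d0:H2→d1:-→d2:H2→d3:-→d4:-→d5:-→d6:-→d7:-→d8:H1→d9:-→d10:H1→d11:-→d12:-→d13:-→d14:-→d15:-→d16:-→d17:-→d18:-→d19:-→d20:H1→d21:-→d22:-→d23:-→d24:H0→d25:-  best=H0
  + 179.23.96.0/20 (H1) depth=20
  + 179.23.107.88/30 (H2) depth=30
  ? 179.23.107.90  path d0:H2→d1:-→d2:H2→d3:-→d4:-→d5:-→d6:-→d7:-→d8:H1→d9:-→d10:H1→d11:-→d12:-→d13:-→d14:-→d15:-→d16:-→d17:-→d18:-→d19:-→d20:H1→d21:-→d22:-→d23:-→d24:H0→d25:-→d26:-→d27:-→d28:-→d29:-→d30:H2→d31:-→d32:H1  best=H1
  + 179.16.0.0/12 (H0) depth=12
  + 75.0.0.0/8 (H0) depth=8
  ? 233.72.59.128  path d0:H2→d1:-  best=H2
  + 75.10.244.112/28 (H1) depth=28

== LOOKUPS ==
["H0","H1","H0","H0","H1","H1","no-route","H1","no-route","H1","H2","H1","H1","H2","H0","H1","H2"]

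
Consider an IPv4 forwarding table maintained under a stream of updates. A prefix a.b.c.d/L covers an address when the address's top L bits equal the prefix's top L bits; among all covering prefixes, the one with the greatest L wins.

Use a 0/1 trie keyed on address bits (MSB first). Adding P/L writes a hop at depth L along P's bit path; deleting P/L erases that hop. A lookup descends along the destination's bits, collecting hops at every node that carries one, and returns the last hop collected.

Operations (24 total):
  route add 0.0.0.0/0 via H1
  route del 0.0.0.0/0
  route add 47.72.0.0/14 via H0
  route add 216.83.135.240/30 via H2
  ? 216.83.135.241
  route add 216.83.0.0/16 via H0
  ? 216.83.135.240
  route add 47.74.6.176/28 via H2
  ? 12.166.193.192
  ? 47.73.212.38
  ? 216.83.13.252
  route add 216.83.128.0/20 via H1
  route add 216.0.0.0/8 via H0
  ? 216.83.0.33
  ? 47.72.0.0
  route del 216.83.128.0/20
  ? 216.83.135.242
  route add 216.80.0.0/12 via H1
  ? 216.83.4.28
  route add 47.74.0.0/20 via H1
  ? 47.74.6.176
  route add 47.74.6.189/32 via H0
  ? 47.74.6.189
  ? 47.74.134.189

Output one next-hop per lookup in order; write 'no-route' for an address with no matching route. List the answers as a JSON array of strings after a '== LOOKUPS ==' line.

Apply in order:
  add 0.0.0.0/0 -> H1 at depth 0
  del 0.0.0.0/0 (clear depth 0)
  add 47.72.0.0/14 -> H0 at depth 14
  add 216.83.135.240/30 -> H2 at depth 30
  lookup 216.83.135.241: bits 110110000101001110000111111100 walk d0:-→d1:-→d2:-→d3:-→d4:-→d5:-→d6:-→d7:-→d8:-→d9:-→d10:-→d11:-→d12:-→d13:-→d14:-→d15:-→d16:-→d17:-→d18:-→d19:-→d20:-→d21:-→d22:-→d23:-→d24:-→d25:-→d26:-→d27:-→d28:-→d29:-→d30:H2 -> H2
  add 216.83.0.0/16 -> H0 at depth 16
  lookup 216.83.135.240: bits 110110000101001110000111111100 walk d0:-→d1:-→d2:-→d3:-→d4:-→d5:-→d6:-→d7:-→d8:-→d9:-→d10:-→d11:-→d12:-→d13:-→d14:-→d15:-→d16:H0→d17:-→d18:-→d19:-→d20:-→d21:-→d22:-→d23:-→d24:-→d25:-→d26:-→d27:-→d28:-→d29:-→d30:H2 -> H2
  add 47.74.6.176/28 -> H2 at depth 28
  lookup 12.166.193.192: bits 00 walk d0:-→d1:-→d2:- -> no-route
  lookup 47.73.212.38: bits 00101111010010 walk d0:-→d1:-→d2:-→d3:-→d4:-→d5:-→d6:-→d7:-→d8:-→d9:-→d10:-→d11:-→d12:-→d13:-→d14:H0 -> H0
  lookup 216.83.13.252: bits 1101100001010011 walk d0:-→d1:-→d2:-→d3:-→d4:-→d5:-→d6:-→d7:-→d8:-→d9:-→d10:-→d11:-→d12:-→d13:-→d14:-→d15:-→d16:H0 -> H0
  add 216.83.128.0/20 -> H1 at depth 20
  add 216.0.0.0/8 -> H0 at depth 8
  lookup 216.83.0.33: bits 1101100001010011 walk d0:-→d1:-→d2:-→d3:-→d4:-→d5:-→d6:-→d7:-→d8:H0→d9:-→d10:-→d11:-→d12:-→d13:-→d14:-→d15:-→d16:H0 -> H0
  lookup 47.72.0.0: bits 00101111010010 walk d0:-→d1:-→d2:-→d3:-→d4:-→d5:-→d6:-→d7:-→d8:-→d9:-→d10:-→d11:-→d12:-→d13:-→d14:H0 -> H0
  del 216.83.128.0/20 (clear depth 20)
  lookup 216.83.135.242: bits 110110000101001110000111111100 walk d0:-→d1:-→d2:-→d3:-→d4:-→d5:-→d6:-→d7:-→d8:H0→d9:-→d10:-→d11:-→d12:-→d13:-→d14:-→d15:-→d16:H0→d17:-→d18:-→d19:-→d20:-→d21:-→d22:-→d23:-→d24:-→d25:-→d26:-→d27:-→d28:-→d29:-→d30:H2 -> H2
  add 216.80.0.0/12 -> H1 at depth 12
  lookup 216.83.4.28: bits 1101100001010011 walk d0:-→d1:-→d2:-→d3:-→d4:-→d5:-→d6:-→d7:-→d8:H0→d9:-→d10:-→d11:-→d12:H1→d13:-→d14:-→d15:-→d16:H0 -> H0
  add 47.74.0.0/20 -> H1 at depth 20
  lookup 47.74.6.176: bits 0010111101001010000001101011 walk d0:-→d1:-→d2:-→d3:-→d4:-→d5:-→d6:-→d7:-→d8:-→d9:-→d10:-→d11:-→d12:-→d13:-→d14:H0→d15:-→d16:-→d17:-→d18:-→d19:-→d20:H1→d21:-→d22:-→d23:-→d24:-→d25:-→d26:-→d27:-→d28:H2 -> H2
  add 47.74.6.189/32 -> H0 at depth 32
  lookup 47.74.6.189: bits 00101111010010100000011010111101 walk d0:-→d1:-→d2:-→d3:-→d4:-→d5:-→d6:-→d7:-→d8:-→d9:-→d10:-→d11:-→d12:-→d13:-→d14:H0→d15:-→d16:-→d17:-→d18:-→d19:-→d20:H1→d21:-→d22:-→d23:-→d24:-→d25:-→d26:-→d27:-→d28:H2→d29:-→d30:-→d31:-→d32:H0 -> H0
  lookup 47.74.134.189: bits 0010111101001010 walk d0:-→d1:-→d2:-→d3:-→d4:-→d5:-→d6:-→d7:-→d8:-→d9:-→d10:-→d11:-→d12:-→d13:-→d14:H0→d15:-→d16:- -> H0

== LOOKUPS ==
["H2","H2","no-route","H0","H0","H0","H0","H2","H0","H2","H0","H0"]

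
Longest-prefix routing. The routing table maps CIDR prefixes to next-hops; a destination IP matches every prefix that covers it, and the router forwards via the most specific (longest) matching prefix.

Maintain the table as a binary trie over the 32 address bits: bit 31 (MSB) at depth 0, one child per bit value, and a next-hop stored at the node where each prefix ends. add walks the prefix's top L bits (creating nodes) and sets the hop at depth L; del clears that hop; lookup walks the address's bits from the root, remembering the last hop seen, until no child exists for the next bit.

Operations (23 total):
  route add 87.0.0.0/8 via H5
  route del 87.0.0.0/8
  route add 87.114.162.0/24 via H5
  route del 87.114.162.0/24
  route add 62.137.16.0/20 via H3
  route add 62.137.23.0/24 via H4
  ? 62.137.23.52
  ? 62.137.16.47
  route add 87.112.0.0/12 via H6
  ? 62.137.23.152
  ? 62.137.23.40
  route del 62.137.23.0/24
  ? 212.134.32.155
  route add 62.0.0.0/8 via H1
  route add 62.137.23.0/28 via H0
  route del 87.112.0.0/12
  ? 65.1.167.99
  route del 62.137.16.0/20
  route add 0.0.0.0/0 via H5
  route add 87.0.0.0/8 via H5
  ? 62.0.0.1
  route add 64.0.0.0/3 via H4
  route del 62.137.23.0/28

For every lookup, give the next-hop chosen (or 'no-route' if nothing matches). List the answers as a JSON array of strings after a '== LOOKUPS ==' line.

Trace:
  add 87.0.0.0/8 -> H5 at depth 8
  del 87.0.0.0/8 (clear depth 8)
  add 87.114.162.0/24 -> H5 at depth 24
  del 87.114.162.0/24 (clear depth 24)
  add 62.137.16.0/20 -> H3 at depth 20
  add 62.137.23.0/24 -> H4 at depth 24
  ? 62.137.23.52  path d0:-→d1:-→d2:-→d3:-→d4:-→d5:-→d6:-→d7:-→d8:-→d9:-→d10:-→d11:-→d12:-→d13:-→d14:-→d15:-→d16:-→d17:-→d18:-→d19:-→d20:H3→d21:-→d22:-→d23:-→d24:H4  best=H4
  ? 62.137.16.47  path d0:-→d1:-→d2:-→d3:-→d4:-→d5:-→d6:-→d7:-→d8:-→d9:-→d10:-→d11:-→d12:-→d13:-→d14:-→d15:-→d16:-→d17:-→d18:-→d19:-→d20:H3→d21:-  best=H3
  add 87.112.0.0/12 -> H6 at depth 12
  ? 62.137.23.152  path d0:-→d1:-→d2:-→d3:-→d4:-→d5:-→d6:-→d7:-→d8:-→d9:-→d10:-→d11:-→d12:-→d13:-→d14:-→d15:-→d16:-→d17:-→d18:-→d19:-→d20:H3→d21:-→d22:-→d23:-→d24:H4  best=H4
  ? 62.137.23.40  path d0:-→d1:-→d2:-→d3:-→d4:-→d5:-→d6:-→d7:-→d8:-→d9:-→d10:-→d11:-→d12:-→d13:-→d14:-→d15:-→d16:-→d17:-→d18:-→d19:-→d20:H3→d21:-→d22:-→d23:-→d24:H4  best=H4
  del 62.137.23.0/24 (clear depth 24)
  ? 212.134.32.155  path d0:-  best=no-route
  add 62.0.0.0/8 -> H1 at depth 8
  add 62.137.23.0/28 -> H0 at depth 28
  del 87.112.0.0/12 (clear depth 12)
  ? 65.1.167.99  path d0:-→d1:-→d2:-→d3:-  best=no-route
  del 62.137.16.0/20 (clear depth 20)
  add 0.0.0.0/0 -> H5 at depth 0
  add 87.0.0.0/8 -> H5 at depth 8
  ? 62.0.0.1  path d0:H5→d1:-→d2:-→d3:-→d4:-→d5:-→d6:-→d7:-→d8:H1  best=H1
  add 64.0.0.0/3 -> H4 at depth 3
  del 62.137.23.0/28 (clear depth 28)

== LOOKUPS ==
["H4","H3","H4","H4","no-route","no-route","H1"]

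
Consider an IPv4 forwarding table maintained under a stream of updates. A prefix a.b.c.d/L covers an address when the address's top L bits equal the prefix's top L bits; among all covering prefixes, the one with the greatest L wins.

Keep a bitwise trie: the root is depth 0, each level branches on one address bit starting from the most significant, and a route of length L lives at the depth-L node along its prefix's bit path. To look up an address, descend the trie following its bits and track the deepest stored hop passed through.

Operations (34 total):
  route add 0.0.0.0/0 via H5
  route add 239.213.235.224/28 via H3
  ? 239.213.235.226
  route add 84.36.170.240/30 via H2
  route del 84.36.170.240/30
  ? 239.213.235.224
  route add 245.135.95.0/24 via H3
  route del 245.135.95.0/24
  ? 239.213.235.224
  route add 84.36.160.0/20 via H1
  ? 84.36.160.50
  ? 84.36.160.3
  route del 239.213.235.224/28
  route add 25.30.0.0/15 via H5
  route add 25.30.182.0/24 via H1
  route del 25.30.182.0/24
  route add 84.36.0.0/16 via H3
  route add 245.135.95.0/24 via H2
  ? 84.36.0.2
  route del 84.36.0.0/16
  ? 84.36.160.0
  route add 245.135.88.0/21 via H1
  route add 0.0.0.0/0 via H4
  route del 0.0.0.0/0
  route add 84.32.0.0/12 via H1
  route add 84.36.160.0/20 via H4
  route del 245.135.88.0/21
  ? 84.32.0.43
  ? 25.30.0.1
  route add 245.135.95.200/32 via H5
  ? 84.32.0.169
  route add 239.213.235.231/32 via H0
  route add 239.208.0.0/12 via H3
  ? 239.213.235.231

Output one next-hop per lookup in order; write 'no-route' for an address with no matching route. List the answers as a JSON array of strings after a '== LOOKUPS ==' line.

Trace:
  + 0.0.0.0/0 (H5) depth=0
  + 239.213.235.224/28 (H3) depth=28
  lookup 239.213.235.226: bits 1110111111010101111010111110 walk d0:H5→d1:-→d2:-→d3:-→d4:-→d5:-→d6:-→d7:-→d8:-→d9:-→d10:-→d11:-→d12:-→d13:-→d14:-→d15:-→d16:-→d17:-→d18:-→d19:-→d20:-→d21:-→d22:-→d23:-→d24:-→d25:-→d26:-→d27:-→d28:H3 -> H3
  + 84.36.170.240/30 (H2) depth=30
  - 84.36.170.240/30 clear@30
  lookup 239.213.235.224: bits 1110111111010101111010111110 walk d0:H5→d1:-→d2:-→d3:-→d4:-→d5:-→d6:-→d7:-→d8:-→d9:-→d10:-→d11:-→d12:-→d13:-→d14:-→d15:-→d16:-→d17:-→d18:-→d19:-→d20:-→d21:-→d22:-→d23:-→d24:-→d25:-→d26:-→d27:-→d28:H3 -> H3
  + 245.135.95.0/24 (H3) depth=24
  - 245.135.95.0/24 clear@24
  lookup 239.213.235.224: bits 1110111111010101111010111110 walk d0:H5→d1:-→d2:-→d3:-→d4:-→d5:-→d6:-→d7:-→d8:-→d9:-→d10:-→d11:-→d12:-→d13:-→d14:-→d15:-→d16:-→d17:-→d18:-→d19:-→d20:-→d21:-→d22:-→d23:-→d24:-→d25:-→d26:-→d27:-→d28:H3 -> H3
  + 84.36.160.0/20 (H1) depth=20
  lookup 84.36.160.50: bits 01010100001001001010 walk d0:H5→d1:-→d2:-→d3:-→d4:-→d5:-→d6:-→d7:-→d8:-→d9:-→d10:-→d11:-→d12:-→d13:-→d14:-→d15:-→d16:-→d17:-→d18:-→d19:-→d20:H1 -> H1
  lookup 84.36.160.3: bits 01010100001001001010 walk d0:H5→d1:-→d2:-→d3:-→d4:-→d5:-→d6:-→d7:-→d8:-→d9:-→d10:-→d11:-→d12:-→d13:-→d14:-→d15:-→d16:-→d17:-→d18:-→d19:-→d20:H1 -> H1
  - 239.213.235.224/28 clear@28
  + 25.30.0.0/15 (H5) depth=15
  + 25.30.182.0/24 (H1) depth=24
  - 25.30.182.0/24 clear@24
  + 84.36.0.0/16 (H3) depth=16
  + 245.135.95.0/24 (H2) depth=24
  lookup 84.36.0.2: bits 0101010000100100 walk d0:H5→d1:-→d2:-→d3:-→d4:-→d5:-→d6:-→d7:-→d8:-→d9:-→d10:-→d11:-→d12:-→d13:-→d14:-→d15:-→d16:H3 -> H3
  - 84.36.0.0/16 clear@16
  lookup 84.36.160.0: bits 01010100001001001010 walk d0:H5→d1:-→d2:-→d3:-→d4:-→d5:-→d6:-→d7:-→d8:-→d9:-→d10:-→d11:-→d12:-→d13:-→d14:-→d15:-→d16:-→d17:-→d18:-→d19:-→d20:H1 -> H1
  + 245.135.88.0/21 (H1) depth=21
  + 0.0.0.0/0 (H4) depth=0
  - 0.0.0.0/0 clear@0
  + 84.32.0.0/12 (H1) depth=12
  + 84.36.160.0/20 (H4) depth=20
  - 245.135.88.0/21 clear@21
  lookup 84.32.0.43: bits 0101010000100 walk d0:-→d1:-→d2:-→d3:-→d4:-→d5:-→d6:-→d7:-→d8:-→d9:-→d10:-→d11:-→d12:H1→d13:- -> H1
  lookup 25.30.0.1: bits 0001100100011110 walk d0:-→d1:-→d2:-→d3:-→d4:-→d5:-→d6:-→d7:-→d8:-→d9:-→d10:-→d11:-→d12:-→d13:-→d14:-→d15:H5→d16:- -> H5
  + 245.135.95.200/32 (H5) depth=32
  lookup 84.32.0.169: bits 0101010000100 walk d0:-→d1:-→d2:-→d3:-→d4:-→d5:-→d6:-→d7:-→d8:-→d9:-→d10:-→d11:-→d12:H1→d13:- -> H1
  + 239.213.235.231/32 (H0) depth=32
  + 239.208.0.0/12 (H3) depth=12
  lookup 239.213.235.231: bits 11101111110101011110101111100111 walk d0:-→d1:-→d2:-→d3:-→d4:-→d5:-→d6:-→d7:-→d8:-→d9:-→d10:-→d11:-→d12:H3→d13:-→d14:-→d15:-→d16:-→d17:-→d18:-→d19:-→d20:-→d21:-→d22:-→d23:-→d24:-→d25:-→d26:-→d27:-→d28:-→d29:-→d30:-→d31:-→d32:H0 -> H0

== LOOKUPS ==
["H3","H3","H3","H1","H1","H3","H1","H1","H5","H1","H0"]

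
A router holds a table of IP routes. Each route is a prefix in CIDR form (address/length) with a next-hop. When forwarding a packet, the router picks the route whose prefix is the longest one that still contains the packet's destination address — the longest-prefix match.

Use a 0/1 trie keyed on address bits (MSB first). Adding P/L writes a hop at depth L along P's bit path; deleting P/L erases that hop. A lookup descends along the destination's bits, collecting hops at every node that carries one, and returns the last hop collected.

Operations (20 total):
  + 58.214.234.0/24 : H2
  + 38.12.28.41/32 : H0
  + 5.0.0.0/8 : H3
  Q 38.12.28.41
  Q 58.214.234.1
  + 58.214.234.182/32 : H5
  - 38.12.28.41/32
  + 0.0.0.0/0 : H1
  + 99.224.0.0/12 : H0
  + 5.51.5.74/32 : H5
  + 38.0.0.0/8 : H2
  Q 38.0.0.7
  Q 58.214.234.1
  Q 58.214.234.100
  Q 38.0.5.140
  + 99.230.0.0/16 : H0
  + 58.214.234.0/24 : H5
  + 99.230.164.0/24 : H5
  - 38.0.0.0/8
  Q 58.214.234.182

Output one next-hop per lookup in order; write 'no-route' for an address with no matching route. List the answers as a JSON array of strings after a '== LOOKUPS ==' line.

Trace:
  add 58.214.234.0/24 -> H2 at depth 24
  add 38.12.28.41/32 -> H0 at depth 32
  add 5.0.0.0/8 -> H3 at depth 8
  Q 38.12.28.41: descend 00100110000011000001110000101001 ; hops seen [H0] ; pick H0
  Q 58.214.234.1: descend 001110101101011011101010 ; hops seen [H2] ; pick H2
  add 58.214.234.182/32 -> H5 at depth 32
  - 38.12.28.41/32 clear@32
  add 0.0.0.0/0 -> H1 at depth 0
  add 99.224.0.0/12 -> H0 at depth 12
  add 5.51.5.74/32 -> H5 at depth 32
  add 38.0.0.0/8 -> H2 at depth 8
  Q 38.0.0.7: descend 001001100000 ; hops seen [H1,H2] ; pick H2
  Q 58.214.234.1: descend 001110101101011011101010 ; hops seen [H1,H2] ; pick H2
  Q 58.214.234.100: descend 001110101101011011101010 ; hops seen [H1,H2] ; pick H2
  Q 38.0.5.140: descend 001001100000 ; hops seen [H1,H2] ; pick H2
  add 99.230.0.0/16 -> H0 at depth 16
  add 58.214.234.0/24 -> H5 at depth 24
  add 99.230.164.0/24 -> H5 at depth 24
  - 38.0.0.0/8 clear@8
  Q 58.214.234.182: descend 00111010110101101110101010110110 ; hops seen [H1,H5,H5] ; pick H5

== LOOKUPS ==
["H0","H2","H2","H2","H2","H2","H5"]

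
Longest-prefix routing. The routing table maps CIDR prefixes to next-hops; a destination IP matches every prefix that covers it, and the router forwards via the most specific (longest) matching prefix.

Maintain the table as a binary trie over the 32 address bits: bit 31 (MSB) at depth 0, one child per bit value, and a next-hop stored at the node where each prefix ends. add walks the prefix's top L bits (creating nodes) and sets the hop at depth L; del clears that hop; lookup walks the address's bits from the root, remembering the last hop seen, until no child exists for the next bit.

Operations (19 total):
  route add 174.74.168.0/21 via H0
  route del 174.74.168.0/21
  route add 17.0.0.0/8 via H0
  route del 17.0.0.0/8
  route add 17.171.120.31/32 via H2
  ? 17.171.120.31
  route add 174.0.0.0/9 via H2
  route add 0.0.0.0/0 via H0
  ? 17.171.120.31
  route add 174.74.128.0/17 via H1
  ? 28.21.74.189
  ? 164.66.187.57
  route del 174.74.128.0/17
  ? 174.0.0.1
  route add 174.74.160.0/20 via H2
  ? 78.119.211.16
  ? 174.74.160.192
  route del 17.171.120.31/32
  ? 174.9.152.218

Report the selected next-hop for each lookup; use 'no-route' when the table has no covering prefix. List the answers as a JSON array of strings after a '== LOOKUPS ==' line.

Trace:
  add 174.74.168.0/21 -> H0 at depth 21
  - 174.74.168.0/21 clear@21
  add 17.0.0.0/8 -> H0 at depth 8
  - 17.0.0.0/8 clear@8
  add 17.171.120.31/32 -> H2 at depth 32
  Q 17.171.120.31: descend 00010001101010110111100000011111 ; hops seen [H2] ; pick H2
  add 174.0.0.0/9 -> H2 at depth 9
  add 0.0.0.0/0 -> H0 at depth 0
  Q 17.171.120.31: descend 00010001101010110111100000011111 ; hops seen [H0,H2] ; pick H2
  add 174.74.128.0/17 -> H1 at depth 17
  Q 28.21.74.189: descend 0001 ; hops seen [H0] ; pick H0
  Q 164.66.187.57: descend 1010 ; hops seen [H0] ; pick H0
  - 174.74.128.0/17 clear@17
  Q 174.0.0.1: descend 101011100 ; hops seen [H0,H2] ; pick H2
  add 174.74.160.0/20 -> H2 at depth 20
  Q 78.119.211.16: descend 0 ; hops seen [H0] ; pick H0
  Q 174.74.160.192: descend 10101110010010101010 ; hops seen [H0,H2,H2] ; pick H2
  - 17.171.120.31/32 clear@32
  Q 174.9.152.218: descend 101011100 ; hops seen [H0,H2] ; pick H2

== LOOKUPS ==
["H2","H2","H0","H0","H2","H0","H2","H2"]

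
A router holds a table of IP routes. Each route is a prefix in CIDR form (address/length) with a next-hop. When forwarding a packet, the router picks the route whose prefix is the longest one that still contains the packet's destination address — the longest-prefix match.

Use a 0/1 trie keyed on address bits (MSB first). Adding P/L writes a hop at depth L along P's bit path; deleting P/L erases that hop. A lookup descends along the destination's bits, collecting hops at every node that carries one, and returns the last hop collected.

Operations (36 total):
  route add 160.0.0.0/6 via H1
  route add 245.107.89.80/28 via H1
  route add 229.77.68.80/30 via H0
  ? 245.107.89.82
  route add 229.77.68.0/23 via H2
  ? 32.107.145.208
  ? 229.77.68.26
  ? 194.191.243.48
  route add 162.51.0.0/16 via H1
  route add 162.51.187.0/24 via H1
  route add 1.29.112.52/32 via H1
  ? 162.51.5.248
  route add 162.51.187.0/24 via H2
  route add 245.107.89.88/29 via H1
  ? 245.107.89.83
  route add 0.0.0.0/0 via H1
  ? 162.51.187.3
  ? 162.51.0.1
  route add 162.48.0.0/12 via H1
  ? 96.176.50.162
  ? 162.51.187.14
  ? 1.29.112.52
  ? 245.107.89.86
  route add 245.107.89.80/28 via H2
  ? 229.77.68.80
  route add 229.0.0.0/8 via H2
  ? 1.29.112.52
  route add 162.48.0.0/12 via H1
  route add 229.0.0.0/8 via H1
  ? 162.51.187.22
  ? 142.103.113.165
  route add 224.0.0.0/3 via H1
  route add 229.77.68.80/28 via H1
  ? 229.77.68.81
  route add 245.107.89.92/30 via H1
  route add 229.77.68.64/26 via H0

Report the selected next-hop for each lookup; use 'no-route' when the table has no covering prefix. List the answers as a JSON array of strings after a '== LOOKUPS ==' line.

Apply in order:
  + 160.0.0.0/6 (H1) depth=6
  + 245.107.89.80/28 (H1) depth=28
  + 229.77.68.80/30 (H0) depth=30
  lookup 245.107.89.82: bits 1111010101101011010110010101 walk d0:-→d1:-→d2:-→d3:-→d4:-→d5:-→d6:-→d7:-→d8:-→d9:-→d10:-→d11:-→d12:-→d13:-→d14:-→d15:-→d16:-→d17:-→d18:-→d19:-→d20:-→d21:-→d22:-→d23:-→d24:-→d25:-→d26:-→d27:-→d28:H1 -> H1
  + 229.77.68.0/23 (H2) depth=23
  lookup 32.107.145.208: bits ε walk d0:- -> no-route
  lookup 229.77.68.26: bits 1110010101001101010001000 walk d0:-→d1:-→d2:-→d3:-→d4:-→d5:-→d6:-→d7:-→d8:-→d9:-→d10:-→d11:-→d12:-→d13:-→d14:-→d15:-→d16:-→d17:-→d18:-→d19:-→d20:-→d21:-→d22:-→d23:H2→d24:-→d25:- -> H2
  lookup 194.191.243.48: bits 11 walk d0:-→d1:-→d2:- -> no-route
  + 162.51.0.0/16 (H1) depth=16
  + 162.51.187.0/24 (H1) depth=24
  + 1.29.112.52/32 (H1) depth=32
  lookup 162.51.5.248: bits 1010001000110011 walk d0:-→d1:-→d2:-→d3:-→d4:-→d5:-→d6:H1→d7:-→d8:-→d9:-→d10:-→d11:-→d12:-→d13:-→d14:-→d15:-→d16:H1 -> H1
  + 162.51.187.0/24 (H2) depth=24
  + 245.107.89.88/29 (H1) depth=29
  lookup 245.107.89.83: bits 1111010101101011010110010101 walk d0:-→d1:-→d2:-→d3:-→d4:-→d5:-→d6:-→d7:-→d8:-→d9:-→d10:-→d11:-→d12:-→d13:-→d14:-→d15:-→d16:-→d17:-→d18:-→d19:-→d20:-→d21:-→d22:-→d23:-→d24:-→d25:-→d26:-→d27:-→d28:H1 -> H1
  + 0.0.0.0/0 (H1) depth=0
  lookup 162.51.187.3: bits 101000100011001110111011 walk d0:H1→d1:-→d2:-→d3:-→d4:-→d5:-→d6:H1→d7:-→d8:-→d9:-→d10:-→d11:-→d12:-→d13:-→d14:-→d15:-→d16:H1→d17:-→d18:-→d19:-→d20:-→d21:-→d22:-→d23:-→d24:H2 -> H2
  lookup 162.51.0.1: bits 1010001000110011 walk d0:H1→d1:-→d2:-→d3:-→d4:-→d5:-→d6:H1→d7:-→d8:-→d9:-→d10:-→d11:-→d12:-→d13:-→d14:-→d15:-→d16:H1 -> H1
  + 162.48.0.0/12 (H1) depth=12
  lookup 96.176.50.162: bits 0 walk d0:H1→d1:- -> H1
  lookup 162.51.187.14: bits 101000100011001110111011 walk d0:H1→d1:-→d2:-→d3:-→d4:-→d5:-→d6:H1→d7:-→d8:-→d9:-→d10:-→d11:-→d12:H1→d13:-→d14:-→d15:-→d16:H1→d17:-→d18:-→d19:-→d20:-→d21:-→d22:-→d23:-→d24:H2 -> H2
  lookup 1.29.112.52: bits 00000001000111010111000000110100 walk d0:H1→d1:-→d2:-→d3:-→d4:-→d5:-→d6:-→d7:-→d8:-→d9:-→d10:-→d11:-→d12:-→d13:-→d14:-→d15:-→d16:-→d17:-→d18:-→d19:-→d20:-→d21:-→d22:-→d23:-→d24:-→d25:-→d26:-→d27:-→d28:-→d29:-→d30:-→d31:-→d32:H1 -> H1
  lookup 245.107.89.86: bits 1111010101101011010110010101 walk d0:H1→d1:-→d2:-→d3:-→d4:-→d5:-→d6:-→d7:-→d8:-→d9:-→d10:-→d11:-→d12:-→d13:-→d14:-→d15:-→d16:-→d17:-→d18:-→d19:-→d20:-→d21:-→d22:-→d23:-→d24:-→d25:-→d26:-→d27:-→d28:H1 -> H1
  + 245.107.89.80/28 (H2) depth=28
  lookup 229.77.68.80: bits 111001010100110101000100010100 walk d0:H1→d1:-→d2:-→d3:-→d4:-→d5:-→d6:-→d7:-→d8:-→d9:-→d10:-→d11:-→d12:-→d13:-→d14:-→d15:-→d16:-→d17:-→d18:-→d19:-→d20:-→d21:-→d22:-→d23:H2→d24:-→d25:-→d26:-→d27:-→d28:-→d29:-→d30:H0 -> H0
  + 229.0.0.0/8 (H2) depth=8
  lookup 1.29.112.52: bits 00000001000111010111000000110100 walk d0:H1→d1:-→d2:-→d3:-→d4:-→d5:-→d6:-→d7:-→d8:-→d9:-→d10:-→d11:-→d12:-→d13:-→d14:-→d15:-→d16:-→d17:-→d18:-→d19:-→d20:-→d21:-→d22:-→d23:-→d24:-→d25:-→d26:-→d27:-→d28:-→d29:-→d30:-→d31:-→d32:H1 -> H1
  + 162.48.0.0/12 (H1) depth=12
  + 229.0.0.0/8 (H1) depth=8
  lookup 162.51.187.22: bits 101000100011001110111011 walk d0:H1→d1:-→d2:-→d3:-→d4:-→d5:-→d6:H1→d7:-→d8:-→d9:-→d10:-→d11:-→d12:H1→d13:-→d14:-→d15:-→d16:H1→d17:-→d18:-→d19:-→d20:-→d21:-→d22:-→d23:-→d24:H2 -> H2
  lookup 142.103.113.165: bits 10 walk d0:H1→d1:-→d2:- -> H1
  + 224.0.0.0/3 (H1) depth=3
  + 229.77.68.80/28 (H1) depth=28
  lookup 229.77.68.81: bits 111001010100110101000100010100 walk d0:H1→d1:-→d2:-→d3:H1→d4:-→d5:-→d6:-→d7:-→d8:H1→d9:-→d10:-→d11:-→d12:-→d13:-→d14:-→d15:-→d16:-→d17:-→d18:-→d19:-→d20:-→d21:-→d22:-→d23:H2→d24:-→d25:-→d26:-→d27:-→d28:H1→d29:-→d30:H0 -> H0
  + 245.107.89.92/30 (H1) depth=30
  + 229.77.68.64/26 (H0) depth=26

== LOOKUPS ==
["H1","no-route","H2","no-route","H1","H1","H2","H1","H1","H2","H1","H1","H0","H1","H2","H1","H0"]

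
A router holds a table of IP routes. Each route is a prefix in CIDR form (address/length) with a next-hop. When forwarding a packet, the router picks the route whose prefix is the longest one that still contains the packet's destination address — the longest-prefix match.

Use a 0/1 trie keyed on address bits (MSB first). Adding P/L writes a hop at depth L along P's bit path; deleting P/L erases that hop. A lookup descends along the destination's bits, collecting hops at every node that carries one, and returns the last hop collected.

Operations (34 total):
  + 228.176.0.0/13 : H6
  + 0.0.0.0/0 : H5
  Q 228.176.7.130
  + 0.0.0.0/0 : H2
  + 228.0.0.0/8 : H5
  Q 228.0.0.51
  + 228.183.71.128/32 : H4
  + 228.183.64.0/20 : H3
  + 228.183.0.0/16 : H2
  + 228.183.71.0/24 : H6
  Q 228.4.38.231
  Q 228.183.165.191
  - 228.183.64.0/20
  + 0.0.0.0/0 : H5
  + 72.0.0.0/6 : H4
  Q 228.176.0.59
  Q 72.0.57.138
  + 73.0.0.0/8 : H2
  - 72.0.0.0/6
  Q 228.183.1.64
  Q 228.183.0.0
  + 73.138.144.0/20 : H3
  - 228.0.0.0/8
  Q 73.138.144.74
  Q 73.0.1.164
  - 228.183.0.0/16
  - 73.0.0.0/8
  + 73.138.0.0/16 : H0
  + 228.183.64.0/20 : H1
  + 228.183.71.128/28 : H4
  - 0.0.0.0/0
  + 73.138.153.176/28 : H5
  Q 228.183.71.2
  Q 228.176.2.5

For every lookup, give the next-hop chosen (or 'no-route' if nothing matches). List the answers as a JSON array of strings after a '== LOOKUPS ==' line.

Trace:
  + 228.176.0.0/13 (H6) depth=13
  + 0.0.0.0/0 (H5) depth=0
  Q 228.176.7.130: descend 1110010010110 ; hops seen [H5,H6] ; pick H6
  + 0.0.0.0/0 (H2) depth=0
  + 228.0.0.0/8 (H5) depth=8
  Q 228.0.0.51: descend 11100100 ; hops seen [H2,H5] ; pick H5
  + 228.183.71.128/32 (H4) depth=32
  + 228.183.64.0/20 (H3) depth=20
  + 228.183.0.0/16 (H2) depth=16
  + 228.183.71.0/24 (H6) depth=24
  Q 228.4.38.231: descend 11100100 ; hops seen [H2,H5] ; pick H5
  Q 228.183.165.191: descend 1110010010110111 ; hops seen [H2,H5,H6,H2] ; pick H2
  del 228.183.64.0/20 (clear depth 20)
  + 0.0.0.0/0 (H5) depth=0
  + 72.0.0.0/6 (H4) depth=6
  Q 228.176.0.59: descend 1110010010110 ; hops seen [H5,H5,H6] ; pick H6
  Q 72.0.57.138: descend 010010 ; hops seen [H5,H4] ; pick H4
  + 73.0.0.0/8 (H2) depth=8
  del 72.0.0.0/6 (clear depth 6)
  Q 228.183.1.64: descend 11100100101101110 ; hops seen [H5,H5,H6,H2] ; pick H2
  Q 228.183.0.0: descend 11100100101101110 ; hops seen [H5,H5,H6,H2] ; pick H2
  + 73.138.144.0/20 (H3) depth=20
  del 228.0.0.0/8 (clear depth 8)
  Q 73.138.144.74: descend 01001001100010101001 ; hops seen [H5,H2,H3] ; pick H3
  Q 73.0.1.164: descend 01001001 ; hops seen [H5,H2] ; pick H2
  del 228.183.0.0/16 (clear depth 16)
  del 73.0.0.0/8 (clear depth 8)
  + 73.138.0.0/16 (H0) depth=16
  + 228.183.64.0/20 (H1) depth=20
  + 228.183.71.128/28 (H4) depth=28
  del 0.0.0.0/0 (clear depth 0)
  + 73.138.153.176/28 (H5) depth=28
  Q 228.183.71.2: descend 111001001011011101000111 ; hops seen [H6,H1,H6] ; pick H6
  Q 228.176.2.5: descend 1110010010110 ; hops seen [H6] ; pick H6

== LOOKUPS ==
["H6","H5","H5","H2","H6","H4","H2","H2","H3","H2","H6","H6"]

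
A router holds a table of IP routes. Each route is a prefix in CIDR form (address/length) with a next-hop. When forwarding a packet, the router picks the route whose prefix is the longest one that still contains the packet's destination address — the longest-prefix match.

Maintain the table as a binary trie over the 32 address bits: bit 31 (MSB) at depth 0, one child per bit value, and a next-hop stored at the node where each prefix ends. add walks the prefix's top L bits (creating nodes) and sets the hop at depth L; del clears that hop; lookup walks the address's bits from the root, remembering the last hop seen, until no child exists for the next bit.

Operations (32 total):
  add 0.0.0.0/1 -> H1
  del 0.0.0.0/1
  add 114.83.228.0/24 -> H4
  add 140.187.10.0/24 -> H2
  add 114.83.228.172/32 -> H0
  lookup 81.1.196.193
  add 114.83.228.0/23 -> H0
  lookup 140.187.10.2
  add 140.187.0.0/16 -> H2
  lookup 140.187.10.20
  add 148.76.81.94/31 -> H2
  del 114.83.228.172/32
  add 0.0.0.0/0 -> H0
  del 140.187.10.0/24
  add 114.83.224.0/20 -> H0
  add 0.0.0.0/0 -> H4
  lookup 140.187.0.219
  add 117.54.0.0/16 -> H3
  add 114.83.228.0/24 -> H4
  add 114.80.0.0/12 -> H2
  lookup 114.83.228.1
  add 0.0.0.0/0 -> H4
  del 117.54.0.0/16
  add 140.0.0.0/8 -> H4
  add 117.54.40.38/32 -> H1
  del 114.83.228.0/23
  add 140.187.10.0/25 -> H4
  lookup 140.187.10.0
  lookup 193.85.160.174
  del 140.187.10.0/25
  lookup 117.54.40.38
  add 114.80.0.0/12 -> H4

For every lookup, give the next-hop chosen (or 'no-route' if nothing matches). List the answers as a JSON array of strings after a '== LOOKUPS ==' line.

Trace:
  add 0.0.0.0/1 -> H1 at depth 1
  del 0.0.0.0/1 (clear depth 1)
  add 114.83.228.0/24 -> H4 at depth 24
  add 140.187.10.0/24 -> H2 at depth 24
  add 114.83.228.172/32 -> H0 at depth 32
  lookup 81.1.196.193: bits 01 walk d0:-→d1:-→d2:- -> no-route
  add 114.83.228.0/23 -> H0 at depth 23
  lookup 140.187.10.2: bits 100011001011101100001010 walk d0:-→d1:-→d2:-→d3:-→d4:-→d5:-→d6:-→d7:-→d8:-→d9:-→d10:-→d11:-→d12:-→d13:-→d14:-→d15:-→d16:-→d17:-→d18:-→d19:-→d20:-→d21:-→d22:-→d23:-→d24:H2 -> H2
  add 140.187.0.0/16 -> H2 at depth 16
  lookup 140.187.10.20: bits 100011001011101100001010 walk d0:-→d1:-→d2:-→d3:-→d4:-→d5:-→d6:-→d7:-→d8:-→d9:-→d10:-→d11:-→d12:-→d13:-→d14:-→d15:-→d16:H2→d17:-→d18:-→d19:-→d20:-→d21:-→d22:-→d23:-→d24:H2 -> H2
  add 148.76.81.94/31 -> H2 at depth 31
  del 114.83.228.172/32 (clear depth 32)
  add 0.0.0.0/0 -> H0 at depth 0
  del 140.187.10.0/24 (clear depth 24)
  add 114.83.224.0/20 -> H0 at depth 20
  add 0.0.0.0/0 -> H4 at depth 0
  lookup 140.187.0.219: bits 10001100101110110000 walk d0:H4→d1:-→d2:-→d3:-→d4:-→d5:-→d6:-→d7:-→d8:-→d9:-→d10:-→d11:-→d12:-→d13:-→d14:-→d15:-→d16:H2→d17:-→d18:-→d19:-→d20:- -> H2
  add 117.54.0.0/16 -> H3 at depth 16
  add 114.83.228.0/24 -> H4 at depth 24
  add 114.80.0.0/12 -> H2 at depth 12
  lookup 114.83.228.1: bits 011100100101001111100100 walk d0:H4→d1:-→d2:-→d3:-→d4:-→d5:-→d6:-→d7:-→d8:-→d9:-→d10:-→d11:-→d12:H2→d13:-→d14:-→d15:-→d16:-→d17:-→d18:-→d19:-→d20:H0→d21:-→d22:-→d23:H0→d24:H4 -> H4
  add 0.0.0.0/0 -> H4 at depth 0
  del 117.54.0.0/16 (clear depth 16)
  add 140.0.0.0/8 -> H4 at depth 8
  add 117.54.40.38/32 -> H1 at depth 32
  del 114.83.228.0/23 (clear depth 23)
  add 140.187.10.0/25 -> H4 at depth 25
  lookup 140.187.10.0: bits 1000110010111011000010100 walk d0:H4→d1:-→d2:-→d3:-→d4:-→d5:-→d6:-→d7:-→d8:H4→d9:-→d10:-→d11:-→d12:-→d13:-→d14:-→d15:-→d16:H2→d17:-→d18:-→d19:-→d20:-→d21:-→d22:-→d23:-→d24:-→d25:H4 -> H4
  lookup 193.85.160.174: bits 1 walk d0:H4→d1:- -> H4
  del 140.187.10.0/25 (clear depth 25)
  lookup 117.54.40.38: bits 01110101001101100010100000100110 walk d0:H4→d1:-→d2:-→d3:-→d4:-→d5:-→d6:-→d7:-→d8:-→d9:-→d10:-→d11:-→d12:-→d13:-→d14:-→d15:-→d16:-→d17:-→d18:-→d19:-→d20:-→d21:-→d22:-→d23:-→d24:-→d25:-→d26:-→d27:-→d28:-→d29:-→d30:-→d31:-→d32:H1 -> H1
  add 114.80.0.0/12 -> H4 at depth 12

== LOOKUPS ==
["no-route","H2","H2","H2","H4","H4","H4","H1"]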